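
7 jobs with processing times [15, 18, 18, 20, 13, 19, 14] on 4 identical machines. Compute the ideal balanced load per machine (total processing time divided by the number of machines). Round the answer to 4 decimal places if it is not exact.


Total processing time = 15 + 18 + 18 + 20 + 13 + 19 + 14 = 117
Number of machines = 4
Ideal balanced load = 117 / 4 = 29.25

29.25


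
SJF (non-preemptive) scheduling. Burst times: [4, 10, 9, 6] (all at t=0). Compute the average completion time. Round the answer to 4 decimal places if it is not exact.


SJF order (ascending): [4, 6, 9, 10]
Completion times:
  Job 1: burst=4, C=4
  Job 2: burst=6, C=10
  Job 3: burst=9, C=19
  Job 4: burst=10, C=29
Average completion = 62/4 = 15.5

15.5


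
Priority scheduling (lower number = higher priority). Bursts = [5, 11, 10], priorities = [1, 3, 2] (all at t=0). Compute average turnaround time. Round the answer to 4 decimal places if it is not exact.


Sort by priority (ascending = highest first):
Order: [(1, 5), (2, 10), (3, 11)]
Completion times:
  Priority 1, burst=5, C=5
  Priority 2, burst=10, C=15
  Priority 3, burst=11, C=26
Average turnaround = 46/3 = 15.3333

15.3333


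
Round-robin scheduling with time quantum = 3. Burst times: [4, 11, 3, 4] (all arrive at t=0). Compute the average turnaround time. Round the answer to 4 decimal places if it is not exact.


Time quantum = 3
Execution trace:
  J1 runs 3 units, time = 3
  J2 runs 3 units, time = 6
  J3 runs 3 units, time = 9
  J4 runs 3 units, time = 12
  J1 runs 1 units, time = 13
  J2 runs 3 units, time = 16
  J4 runs 1 units, time = 17
  J2 runs 3 units, time = 20
  J2 runs 2 units, time = 22
Finish times: [13, 22, 9, 17]
Average turnaround = 61/4 = 15.25

15.25


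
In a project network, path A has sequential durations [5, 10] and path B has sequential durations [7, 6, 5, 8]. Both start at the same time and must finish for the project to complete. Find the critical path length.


Path A total = 5 + 10 = 15
Path B total = 7 + 6 + 5 + 8 = 26
Critical path = longest path = max(15, 26) = 26

26


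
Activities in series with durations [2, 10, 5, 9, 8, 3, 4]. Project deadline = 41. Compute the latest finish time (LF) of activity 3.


LF(activity 3) = deadline - sum of successor durations
Successors: activities 4 through 7 with durations [9, 8, 3, 4]
Sum of successor durations = 24
LF = 41 - 24 = 17

17


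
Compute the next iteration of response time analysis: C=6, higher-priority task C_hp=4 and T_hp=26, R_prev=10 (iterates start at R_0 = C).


R_next = C + ceil(R_prev / T_hp) * C_hp
ceil(10 / 26) = ceil(0.3846) = 1
Interference = 1 * 4 = 4
R_next = 6 + 4 = 10
R_next = R_prev, so the iteration has converged (response time = 10).

10


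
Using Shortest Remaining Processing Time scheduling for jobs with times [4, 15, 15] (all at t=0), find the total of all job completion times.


Since all jobs arrive at t=0, SRPT equals SPT ordering.
SPT order: [4, 15, 15]
Completion times:
  Job 1: p=4, C=4
  Job 2: p=15, C=19
  Job 3: p=15, C=34
Total completion time = 4 + 19 + 34 = 57

57


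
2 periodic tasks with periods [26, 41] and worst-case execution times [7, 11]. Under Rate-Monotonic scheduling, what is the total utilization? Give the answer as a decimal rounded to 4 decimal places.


Compute individual utilizations (exact fractions):
  Task 1: C/T = 7/26 (approx. 0.2692)
  Task 2: C/T = 11/41 (approx. 0.2683)
Total utilization U = 7/26 + 11/41 = 573/1066
Rounded to 4 decimal places: U = 0.5375
RM (Liu & Layland) bound for 2 tasks = 0.828427; compare with U = 573/1066 (approx. 0.537523)
U <= bound, so schedulable by RM sufficient condition.

0.5375


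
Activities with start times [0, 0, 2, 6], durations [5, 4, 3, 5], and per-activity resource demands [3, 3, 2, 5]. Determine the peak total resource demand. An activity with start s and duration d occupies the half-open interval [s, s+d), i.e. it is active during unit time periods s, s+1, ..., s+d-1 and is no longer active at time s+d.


Each activity i is active on [start_i, start_i + duration_i).
Compute total resource usage per time slot:
  t=0: active resources = [3, 3], total = 6
  t=1: active resources = [3, 3], total = 6
  t=2: active resources = [3, 3, 2], total = 8
  t=3: active resources = [3, 3, 2], total = 8
  t=4: active resources = [3, 2], total = 5
  t=5: active resources = [], total = 0
  t=6: active resources = [5], total = 5
  t=7: active resources = [5], total = 5
  t=8: active resources = [5], total = 5
  t=9: active resources = [5], total = 5
  t=10: active resources = [5], total = 5
Peak resource demand = 8

8


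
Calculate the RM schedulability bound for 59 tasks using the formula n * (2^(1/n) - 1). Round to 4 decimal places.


Compute 2^(1/59) = 1.0118175391
Subtract 1: 1.0118175391 - 1 = 0.0118175391
Multiply by n: 59 * 0.0118175391 = 0.6972348069
Round to 4 dp: 0.6972

0.6972


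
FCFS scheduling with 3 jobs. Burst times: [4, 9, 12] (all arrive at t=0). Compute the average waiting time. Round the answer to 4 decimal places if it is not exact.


FCFS order (as given): [4, 9, 12]
Waiting times:
  Job 1: wait = 0
  Job 2: wait = 4
  Job 3: wait = 13
Sum of waiting times = 17
Average waiting time = 17/3 = 5.6667

5.6667


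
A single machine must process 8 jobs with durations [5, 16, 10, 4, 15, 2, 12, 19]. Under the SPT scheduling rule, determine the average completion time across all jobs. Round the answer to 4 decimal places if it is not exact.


Sort jobs by processing time (SPT order): [2, 4, 5, 10, 12, 15, 16, 19]
Compute completion times sequentially:
  Job 1: processing = 2, completes at 2
  Job 2: processing = 4, completes at 6
  Job 3: processing = 5, completes at 11
  Job 4: processing = 10, completes at 21
  Job 5: processing = 12, completes at 33
  Job 6: processing = 15, completes at 48
  Job 7: processing = 16, completes at 64
  Job 8: processing = 19, completes at 83
Sum of completion times = 268
Average completion time = 268/8 = 33.5

33.5


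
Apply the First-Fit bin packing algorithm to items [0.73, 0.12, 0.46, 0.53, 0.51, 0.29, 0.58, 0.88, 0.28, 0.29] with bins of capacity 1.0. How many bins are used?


Place items sequentially using First-Fit:
  Item 0.73 -> new Bin 1
  Item 0.12 -> Bin 1 (now 0.85)
  Item 0.46 -> new Bin 2
  Item 0.53 -> Bin 2 (now 0.99)
  Item 0.51 -> new Bin 3
  Item 0.29 -> Bin 3 (now 0.8)
  Item 0.58 -> new Bin 4
  Item 0.88 -> new Bin 5
  Item 0.28 -> Bin 4 (now 0.86)
  Item 0.29 -> new Bin 6
Total bins used = 6

6


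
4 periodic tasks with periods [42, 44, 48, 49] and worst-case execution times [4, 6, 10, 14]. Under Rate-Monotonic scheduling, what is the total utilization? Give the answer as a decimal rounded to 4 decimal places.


Compute individual utilizations (exact fractions):
  Task 1: C/T = 4/42 = 2/21 (approx. 0.0952)
  Task 2: C/T = 6/44 = 3/22 (approx. 0.1364)
  Task 3: C/T = 10/48 = 5/24 (approx. 0.2083)
  Task 4: C/T = 14/49 = 2/7 (approx. 0.2857)
Total utilization U = 2/21 + 3/22 + 5/24 + 2/7 = 447/616
Rounded to 4 decimal places: U = 0.7256
RM (Liu & Layland) bound for 4 tasks = 0.756828; compare with U = 447/616 (approx. 0.725649)
U <= bound, so schedulable by RM sufficient condition.

0.7256


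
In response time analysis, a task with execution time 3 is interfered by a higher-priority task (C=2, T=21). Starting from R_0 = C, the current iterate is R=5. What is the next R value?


R_next = C + ceil(R_prev / T_hp) * C_hp
ceil(5 / 21) = ceil(0.2381) = 1
Interference = 1 * 2 = 2
R_next = 3 + 2 = 5
R_next = R_prev, so the iteration has converged (response time = 5).

5


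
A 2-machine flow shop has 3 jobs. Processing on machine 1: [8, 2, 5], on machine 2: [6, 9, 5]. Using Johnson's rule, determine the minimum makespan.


Apply Johnson's rule:
  Group 1 (a <= b): [(2, 2, 9), (3, 5, 5)]
  Group 2 (a > b): [(1, 8, 6)]
Optimal job order: [2, 3, 1]
Schedule:
  Job 2: M1 done at 2, M2 done at 11
  Job 3: M1 done at 7, M2 done at 16
  Job 1: M1 done at 15, M2 done at 22
Makespan = 22

22


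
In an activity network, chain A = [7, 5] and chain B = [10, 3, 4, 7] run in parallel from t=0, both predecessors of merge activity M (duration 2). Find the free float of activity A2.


ES(A2) = sum of predecessors on chain A = 7
EF(A2) = ES + duration = 7 + 5 = 12
Successor of A2 is M. ES(M) = max(sum(A), sum(B)) = max(12, 24) = 24
Free float = ES(successor) - EF(current) = 24 - 12 = 12

12


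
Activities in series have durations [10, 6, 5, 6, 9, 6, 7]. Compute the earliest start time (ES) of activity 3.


Activity 3 starts after activities 1 through 2 complete.
Predecessor durations: [10, 6]
ES = 10 + 6 = 16

16


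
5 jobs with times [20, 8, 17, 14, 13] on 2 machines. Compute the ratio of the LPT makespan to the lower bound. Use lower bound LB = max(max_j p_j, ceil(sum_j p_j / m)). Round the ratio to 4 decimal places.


LPT order: [20, 17, 14, 13, 8]
Machine loads after assignment: [33, 39]
LPT makespan = 39
Lower bound = max(max_job, ceil(total/2)) = max(20, 36) = 36
Ratio = 39 / 36 = 1.0833

1.0833


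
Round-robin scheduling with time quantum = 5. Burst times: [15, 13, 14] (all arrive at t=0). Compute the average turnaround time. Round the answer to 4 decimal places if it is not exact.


Time quantum = 5
Execution trace:
  J1 runs 5 units, time = 5
  J2 runs 5 units, time = 10
  J3 runs 5 units, time = 15
  J1 runs 5 units, time = 20
  J2 runs 5 units, time = 25
  J3 runs 5 units, time = 30
  J1 runs 5 units, time = 35
  J2 runs 3 units, time = 38
  J3 runs 4 units, time = 42
Finish times: [35, 38, 42]
Average turnaround = 115/3 = 38.3333

38.3333


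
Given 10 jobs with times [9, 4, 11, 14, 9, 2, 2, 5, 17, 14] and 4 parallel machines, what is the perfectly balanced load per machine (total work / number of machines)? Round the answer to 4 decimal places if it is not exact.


Total processing time = 9 + 4 + 11 + 14 + 9 + 2 + 2 + 5 + 17 + 14 = 87
Number of machines = 4
Ideal balanced load = 87 / 4 = 21.75

21.75


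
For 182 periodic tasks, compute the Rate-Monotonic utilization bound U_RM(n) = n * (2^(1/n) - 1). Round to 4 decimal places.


Compute 2^(1/182) = 1.0038157625
Subtract 1: 1.0038157625 - 1 = 0.0038157625
Multiply by n: 182 * 0.0038157625 = 0.6944687750
Round to 4 dp: 0.6945

0.6945


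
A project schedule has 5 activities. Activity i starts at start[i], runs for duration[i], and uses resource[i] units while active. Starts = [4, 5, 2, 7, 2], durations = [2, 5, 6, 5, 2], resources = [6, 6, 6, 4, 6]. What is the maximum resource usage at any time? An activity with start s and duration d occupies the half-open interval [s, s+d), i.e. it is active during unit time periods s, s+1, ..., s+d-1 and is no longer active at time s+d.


Each activity i is active on [start_i, start_i + duration_i).
Compute total resource usage per time slot:
  t=0: active resources = [], total = 0
  t=1: active resources = [], total = 0
  t=2: active resources = [6, 6], total = 12
  t=3: active resources = [6, 6], total = 12
  t=4: active resources = [6, 6], total = 12
  t=5: active resources = [6, 6, 6], total = 18
  t=6: active resources = [6, 6], total = 12
  t=7: active resources = [6, 6, 4], total = 16
  t=8: active resources = [6, 4], total = 10
  t=9: active resources = [6, 4], total = 10
  t=10: active resources = [4], total = 4
  t=11: active resources = [4], total = 4
Peak resource demand = 18

18


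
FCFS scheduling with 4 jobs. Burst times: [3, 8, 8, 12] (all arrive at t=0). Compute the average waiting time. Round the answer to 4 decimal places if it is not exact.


FCFS order (as given): [3, 8, 8, 12]
Waiting times:
  Job 1: wait = 0
  Job 2: wait = 3
  Job 3: wait = 11
  Job 4: wait = 19
Sum of waiting times = 33
Average waiting time = 33/4 = 8.25

8.25


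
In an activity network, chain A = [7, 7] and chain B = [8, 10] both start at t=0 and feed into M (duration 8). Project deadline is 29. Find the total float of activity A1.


Forward pass: ES(A1) = sum of predecessors on chain A = 0
EF = ES + duration = 0 + 7 = 7
Backward pass: LF(M) = deadline = 29; LS(M) = 29 - 8 = 21
LF(A1) = LS(M) - sum(successors on chain A) = 21 - 7 = 14
LS = LF - duration = 14 - 7 = 7
Total float = LS - ES = 7 - 0 = 7

7


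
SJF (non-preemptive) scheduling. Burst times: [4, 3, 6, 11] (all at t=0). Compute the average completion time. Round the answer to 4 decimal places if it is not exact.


SJF order (ascending): [3, 4, 6, 11]
Completion times:
  Job 1: burst=3, C=3
  Job 2: burst=4, C=7
  Job 3: burst=6, C=13
  Job 4: burst=11, C=24
Average completion = 47/4 = 11.75

11.75


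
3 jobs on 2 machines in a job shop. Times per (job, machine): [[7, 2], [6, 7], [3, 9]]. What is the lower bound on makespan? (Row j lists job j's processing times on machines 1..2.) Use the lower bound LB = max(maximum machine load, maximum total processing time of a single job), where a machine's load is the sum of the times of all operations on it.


Machine loads:
  Machine 1: 7 + 6 + 3 = 16
  Machine 2: 2 + 7 + 9 = 18
Max machine load = 18
Job totals:
  Job 1: 9
  Job 2: 13
  Job 3: 12
Max job total = 13
Lower bound = max(18, 13) = 18

18


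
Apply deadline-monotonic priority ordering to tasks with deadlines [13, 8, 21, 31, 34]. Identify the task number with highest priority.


Sort tasks by relative deadline (ascending):
  Task 2: deadline = 8
  Task 1: deadline = 13
  Task 3: deadline = 21
  Task 4: deadline = 31
  Task 5: deadline = 34
Priority order (highest first): [2, 1, 3, 4, 5]
Highest priority task = 2

2


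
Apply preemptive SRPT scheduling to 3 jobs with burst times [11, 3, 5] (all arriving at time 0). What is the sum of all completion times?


Since all jobs arrive at t=0, SRPT equals SPT ordering.
SPT order: [3, 5, 11]
Completion times:
  Job 1: p=3, C=3
  Job 2: p=5, C=8
  Job 3: p=11, C=19
Total completion time = 3 + 8 + 19 = 30

30


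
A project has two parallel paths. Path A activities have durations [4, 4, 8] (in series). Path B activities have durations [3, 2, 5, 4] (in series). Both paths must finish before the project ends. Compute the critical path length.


Path A total = 4 + 4 + 8 = 16
Path B total = 3 + 2 + 5 + 4 = 14
Critical path = longest path = max(16, 14) = 16

16


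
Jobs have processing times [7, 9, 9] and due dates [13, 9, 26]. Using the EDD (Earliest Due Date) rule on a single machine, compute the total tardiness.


Sort by due date (EDD order): [(9, 9), (7, 13), (9, 26)]
Compute completion times and tardiness:
  Job 1: p=9, d=9, C=9, tardiness=max(0,9-9)=0
  Job 2: p=7, d=13, C=16, tardiness=max(0,16-13)=3
  Job 3: p=9, d=26, C=25, tardiness=max(0,25-26)=0
Total tardiness = 3

3


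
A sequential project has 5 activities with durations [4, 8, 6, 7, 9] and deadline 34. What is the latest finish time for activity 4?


LF(activity 4) = deadline - sum of successor durations
Successors: activities 5 through 5 with durations [9]
Sum of successor durations = 9
LF = 34 - 9 = 25

25


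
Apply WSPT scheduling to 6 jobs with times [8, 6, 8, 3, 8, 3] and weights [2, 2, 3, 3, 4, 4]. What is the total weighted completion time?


Compute p/w ratios and sort ascending (WSPT): [(3, 4), (3, 3), (8, 4), (8, 3), (6, 2), (8, 2)]
Compute weighted completion times:
  Job (p=3,w=4): C=3, w*C=4*3=12
  Job (p=3,w=3): C=6, w*C=3*6=18
  Job (p=8,w=4): C=14, w*C=4*14=56
  Job (p=8,w=3): C=22, w*C=3*22=66
  Job (p=6,w=2): C=28, w*C=2*28=56
  Job (p=8,w=2): C=36, w*C=2*36=72
Total weighted completion time = 280

280


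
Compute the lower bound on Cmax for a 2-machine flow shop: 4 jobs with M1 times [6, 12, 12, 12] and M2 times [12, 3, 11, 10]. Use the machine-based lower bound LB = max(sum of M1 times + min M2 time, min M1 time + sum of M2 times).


LB1 = sum(M1 times) + min(M2 times) = 42 + 3 = 45
LB2 = min(M1 times) + sum(M2 times) = 6 + 36 = 42
Lower bound = max(LB1, LB2) = max(45, 42) = 45

45


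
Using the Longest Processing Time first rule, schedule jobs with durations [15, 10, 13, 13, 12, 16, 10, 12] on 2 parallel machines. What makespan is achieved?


Sort jobs in decreasing order (LPT): [16, 15, 13, 13, 12, 12, 10, 10]
Assign each job to the least loaded machine:
  Machine 1: jobs [16, 13, 12, 10], load = 51
  Machine 2: jobs [15, 13, 12, 10], load = 50
Makespan = max load = 51

51


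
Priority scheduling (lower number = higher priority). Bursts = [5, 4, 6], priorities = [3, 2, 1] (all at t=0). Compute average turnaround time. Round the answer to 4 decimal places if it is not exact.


Sort by priority (ascending = highest first):
Order: [(1, 6), (2, 4), (3, 5)]
Completion times:
  Priority 1, burst=6, C=6
  Priority 2, burst=4, C=10
  Priority 3, burst=5, C=15
Average turnaround = 31/3 = 10.3333

10.3333


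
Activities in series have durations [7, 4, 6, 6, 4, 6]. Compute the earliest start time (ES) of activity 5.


Activity 5 starts after activities 1 through 4 complete.
Predecessor durations: [7, 4, 6, 6]
ES = 7 + 4 + 6 + 6 = 23

23


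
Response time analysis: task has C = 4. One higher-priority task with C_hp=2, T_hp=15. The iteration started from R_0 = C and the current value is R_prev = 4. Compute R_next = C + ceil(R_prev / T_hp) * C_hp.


R_next = C + ceil(R_prev / T_hp) * C_hp
ceil(4 / 15) = ceil(0.2667) = 1
Interference = 1 * 2 = 2
R_next = 4 + 2 = 6

6


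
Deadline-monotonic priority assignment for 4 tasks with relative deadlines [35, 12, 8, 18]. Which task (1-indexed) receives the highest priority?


Sort tasks by relative deadline (ascending):
  Task 3: deadline = 8
  Task 2: deadline = 12
  Task 4: deadline = 18
  Task 1: deadline = 35
Priority order (highest first): [3, 2, 4, 1]
Highest priority task = 3

3


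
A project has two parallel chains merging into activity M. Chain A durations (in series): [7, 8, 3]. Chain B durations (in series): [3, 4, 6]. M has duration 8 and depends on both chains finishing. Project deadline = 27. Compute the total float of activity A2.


Forward pass: ES(A2) = sum of predecessors on chain A = 7
EF = ES + duration = 7 + 8 = 15
Backward pass: LF(M) = deadline = 27; LS(M) = 27 - 8 = 19
LF(A2) = LS(M) - sum(successors on chain A) = 19 - 3 = 16
LS = LF - duration = 16 - 8 = 8
Total float = LS - ES = 8 - 7 = 1

1


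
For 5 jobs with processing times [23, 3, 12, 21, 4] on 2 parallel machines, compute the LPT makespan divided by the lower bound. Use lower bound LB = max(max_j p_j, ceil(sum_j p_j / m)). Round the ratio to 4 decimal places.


LPT order: [23, 21, 12, 4, 3]
Machine loads after assignment: [30, 33]
LPT makespan = 33
Lower bound = max(max_job, ceil(total/2)) = max(23, 32) = 32
Ratio = 33 / 32 = 1.0313

1.0313


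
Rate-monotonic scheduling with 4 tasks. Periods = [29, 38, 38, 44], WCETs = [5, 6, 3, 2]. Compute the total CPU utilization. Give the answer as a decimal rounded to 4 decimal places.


Compute individual utilizations (exact fractions):
  Task 1: C/T = 5/29 (approx. 0.1724)
  Task 2: C/T = 6/38 = 3/19 (approx. 0.1579)
  Task 3: C/T = 3/38 (approx. 0.0789)
  Task 4: C/T = 2/44 = 1/22 (approx. 0.0455)
Total utilization U = 5/29 + 3/19 + 3/38 + 1/22 = 2756/6061
Rounded to 4 decimal places: U = 0.4547
RM (Liu & Layland) bound for 4 tasks = 0.756828; compare with U = 2756/6061 (approx. 0.454710)
U <= bound, so schedulable by RM sufficient condition.

0.4547


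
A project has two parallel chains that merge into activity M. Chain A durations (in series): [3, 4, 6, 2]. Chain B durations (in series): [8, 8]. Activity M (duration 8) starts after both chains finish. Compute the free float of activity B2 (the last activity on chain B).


ES(B2) = sum of predecessors on chain B = 8
EF(B2) = ES + duration = 8 + 8 = 16
Successor of B2 is M. ES(M) = max(sum(A), sum(B)) = max(15, 16) = 16
Free float = ES(successor) - EF(current) = 16 - 16 = 0

0


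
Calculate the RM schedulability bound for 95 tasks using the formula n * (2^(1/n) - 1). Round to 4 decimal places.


Compute 2^(1/95) = 1.0073229689
Subtract 1: 1.0073229689 - 1 = 0.0073229689
Multiply by n: 95 * 0.0073229689 = 0.6956820455
Round to 4 dp: 0.6957

0.6957


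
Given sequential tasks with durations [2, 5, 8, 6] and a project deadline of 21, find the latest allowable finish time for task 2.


LF(activity 2) = deadline - sum of successor durations
Successors: activities 3 through 4 with durations [8, 6]
Sum of successor durations = 14
LF = 21 - 14 = 7

7


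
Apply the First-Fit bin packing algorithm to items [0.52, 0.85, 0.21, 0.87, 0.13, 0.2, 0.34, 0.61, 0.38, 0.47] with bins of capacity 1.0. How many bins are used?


Place items sequentially using First-Fit:
  Item 0.52 -> new Bin 1
  Item 0.85 -> new Bin 2
  Item 0.21 -> Bin 1 (now 0.73)
  Item 0.87 -> new Bin 3
  Item 0.13 -> Bin 1 (now 0.86)
  Item 0.2 -> new Bin 4
  Item 0.34 -> Bin 4 (now 0.54)
  Item 0.61 -> new Bin 5
  Item 0.38 -> Bin 4 (now 0.92)
  Item 0.47 -> new Bin 6
Total bins used = 6

6


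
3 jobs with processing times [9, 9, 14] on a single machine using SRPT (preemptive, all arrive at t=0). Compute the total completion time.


Since all jobs arrive at t=0, SRPT equals SPT ordering.
SPT order: [9, 9, 14]
Completion times:
  Job 1: p=9, C=9
  Job 2: p=9, C=18
  Job 3: p=14, C=32
Total completion time = 9 + 18 + 32 = 59

59


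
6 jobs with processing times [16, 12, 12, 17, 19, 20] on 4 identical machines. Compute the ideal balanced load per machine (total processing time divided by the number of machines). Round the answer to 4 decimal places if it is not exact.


Total processing time = 16 + 12 + 12 + 17 + 19 + 20 = 96
Number of machines = 4
Ideal balanced load = 96 / 4 = 24.0

24.0


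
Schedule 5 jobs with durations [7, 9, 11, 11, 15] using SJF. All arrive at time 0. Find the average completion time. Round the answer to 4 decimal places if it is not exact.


SJF order (ascending): [7, 9, 11, 11, 15]
Completion times:
  Job 1: burst=7, C=7
  Job 2: burst=9, C=16
  Job 3: burst=11, C=27
  Job 4: burst=11, C=38
  Job 5: burst=15, C=53
Average completion = 141/5 = 28.2

28.2


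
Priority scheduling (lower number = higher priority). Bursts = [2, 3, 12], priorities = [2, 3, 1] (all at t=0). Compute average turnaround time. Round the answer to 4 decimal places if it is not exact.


Sort by priority (ascending = highest first):
Order: [(1, 12), (2, 2), (3, 3)]
Completion times:
  Priority 1, burst=12, C=12
  Priority 2, burst=2, C=14
  Priority 3, burst=3, C=17
Average turnaround = 43/3 = 14.3333

14.3333


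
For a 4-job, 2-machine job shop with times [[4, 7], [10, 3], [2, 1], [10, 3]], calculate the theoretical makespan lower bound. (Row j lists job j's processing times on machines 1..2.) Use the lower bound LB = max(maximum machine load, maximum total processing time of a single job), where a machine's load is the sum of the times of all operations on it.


Machine loads:
  Machine 1: 4 + 10 + 2 + 10 = 26
  Machine 2: 7 + 3 + 1 + 3 = 14
Max machine load = 26
Job totals:
  Job 1: 11
  Job 2: 13
  Job 3: 3
  Job 4: 13
Max job total = 13
Lower bound = max(26, 13) = 26

26


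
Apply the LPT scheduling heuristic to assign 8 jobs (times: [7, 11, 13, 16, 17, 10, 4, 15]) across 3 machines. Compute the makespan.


Sort jobs in decreasing order (LPT): [17, 16, 15, 13, 11, 10, 7, 4]
Assign each job to the least loaded machine:
  Machine 1: jobs [17, 10, 7], load = 34
  Machine 2: jobs [16, 11, 4], load = 31
  Machine 3: jobs [15, 13], load = 28
Makespan = max load = 34

34


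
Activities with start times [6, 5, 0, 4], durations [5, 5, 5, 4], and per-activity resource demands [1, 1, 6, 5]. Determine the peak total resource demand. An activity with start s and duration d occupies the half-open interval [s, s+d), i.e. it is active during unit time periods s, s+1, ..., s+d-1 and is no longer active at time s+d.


Each activity i is active on [start_i, start_i + duration_i).
Compute total resource usage per time slot:
  t=0: active resources = [6], total = 6
  t=1: active resources = [6], total = 6
  t=2: active resources = [6], total = 6
  t=3: active resources = [6], total = 6
  t=4: active resources = [6, 5], total = 11
  t=5: active resources = [1, 5], total = 6
  t=6: active resources = [1, 1, 5], total = 7
  t=7: active resources = [1, 1, 5], total = 7
  t=8: active resources = [1, 1], total = 2
  t=9: active resources = [1, 1], total = 2
  t=10: active resources = [1], total = 1
Peak resource demand = 11

11


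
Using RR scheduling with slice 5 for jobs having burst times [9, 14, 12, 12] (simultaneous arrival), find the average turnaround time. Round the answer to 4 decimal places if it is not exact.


Time quantum = 5
Execution trace:
  J1 runs 5 units, time = 5
  J2 runs 5 units, time = 10
  J3 runs 5 units, time = 15
  J4 runs 5 units, time = 20
  J1 runs 4 units, time = 24
  J2 runs 5 units, time = 29
  J3 runs 5 units, time = 34
  J4 runs 5 units, time = 39
  J2 runs 4 units, time = 43
  J3 runs 2 units, time = 45
  J4 runs 2 units, time = 47
Finish times: [24, 43, 45, 47]
Average turnaround = 159/4 = 39.75

39.75


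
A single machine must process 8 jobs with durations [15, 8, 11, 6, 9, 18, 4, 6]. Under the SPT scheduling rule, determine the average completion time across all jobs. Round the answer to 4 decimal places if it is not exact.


Sort jobs by processing time (SPT order): [4, 6, 6, 8, 9, 11, 15, 18]
Compute completion times sequentially:
  Job 1: processing = 4, completes at 4
  Job 2: processing = 6, completes at 10
  Job 3: processing = 6, completes at 16
  Job 4: processing = 8, completes at 24
  Job 5: processing = 9, completes at 33
  Job 6: processing = 11, completes at 44
  Job 7: processing = 15, completes at 59
  Job 8: processing = 18, completes at 77
Sum of completion times = 267
Average completion time = 267/8 = 33.375

33.375


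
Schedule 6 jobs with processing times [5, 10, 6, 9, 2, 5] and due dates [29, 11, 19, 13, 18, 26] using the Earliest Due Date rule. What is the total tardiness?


Sort by due date (EDD order): [(10, 11), (9, 13), (2, 18), (6, 19), (5, 26), (5, 29)]
Compute completion times and tardiness:
  Job 1: p=10, d=11, C=10, tardiness=max(0,10-11)=0
  Job 2: p=9, d=13, C=19, tardiness=max(0,19-13)=6
  Job 3: p=2, d=18, C=21, tardiness=max(0,21-18)=3
  Job 4: p=6, d=19, C=27, tardiness=max(0,27-19)=8
  Job 5: p=5, d=26, C=32, tardiness=max(0,32-26)=6
  Job 6: p=5, d=29, C=37, tardiness=max(0,37-29)=8
Total tardiness = 31

31


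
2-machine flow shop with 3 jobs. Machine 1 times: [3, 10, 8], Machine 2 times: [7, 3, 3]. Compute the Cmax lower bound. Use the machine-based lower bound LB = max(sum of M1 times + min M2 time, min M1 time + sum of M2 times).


LB1 = sum(M1 times) + min(M2 times) = 21 + 3 = 24
LB2 = min(M1 times) + sum(M2 times) = 3 + 13 = 16
Lower bound = max(LB1, LB2) = max(24, 16) = 24

24


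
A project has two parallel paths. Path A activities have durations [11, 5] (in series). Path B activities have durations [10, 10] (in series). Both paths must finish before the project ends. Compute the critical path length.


Path A total = 11 + 5 = 16
Path B total = 10 + 10 = 20
Critical path = longest path = max(16, 20) = 20

20


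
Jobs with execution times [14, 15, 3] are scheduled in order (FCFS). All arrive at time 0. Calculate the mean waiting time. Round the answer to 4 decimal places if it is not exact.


FCFS order (as given): [14, 15, 3]
Waiting times:
  Job 1: wait = 0
  Job 2: wait = 14
  Job 3: wait = 29
Sum of waiting times = 43
Average waiting time = 43/3 = 14.3333

14.3333


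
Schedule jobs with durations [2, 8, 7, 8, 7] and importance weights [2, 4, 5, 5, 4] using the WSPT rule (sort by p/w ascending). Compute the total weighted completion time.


Compute p/w ratios and sort ascending (WSPT): [(2, 2), (7, 5), (8, 5), (7, 4), (8, 4)]
Compute weighted completion times:
  Job (p=2,w=2): C=2, w*C=2*2=4
  Job (p=7,w=5): C=9, w*C=5*9=45
  Job (p=8,w=5): C=17, w*C=5*17=85
  Job (p=7,w=4): C=24, w*C=4*24=96
  Job (p=8,w=4): C=32, w*C=4*32=128
Total weighted completion time = 358

358


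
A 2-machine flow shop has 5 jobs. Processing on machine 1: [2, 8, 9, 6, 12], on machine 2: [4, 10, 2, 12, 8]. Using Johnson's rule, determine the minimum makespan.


Apply Johnson's rule:
  Group 1 (a <= b): [(1, 2, 4), (4, 6, 12), (2, 8, 10)]
  Group 2 (a > b): [(5, 12, 8), (3, 9, 2)]
Optimal job order: [1, 4, 2, 5, 3]
Schedule:
  Job 1: M1 done at 2, M2 done at 6
  Job 4: M1 done at 8, M2 done at 20
  Job 2: M1 done at 16, M2 done at 30
  Job 5: M1 done at 28, M2 done at 38
  Job 3: M1 done at 37, M2 done at 40
Makespan = 40

40


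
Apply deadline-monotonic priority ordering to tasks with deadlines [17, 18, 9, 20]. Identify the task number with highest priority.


Sort tasks by relative deadline (ascending):
  Task 3: deadline = 9
  Task 1: deadline = 17
  Task 2: deadline = 18
  Task 4: deadline = 20
Priority order (highest first): [3, 1, 2, 4]
Highest priority task = 3

3


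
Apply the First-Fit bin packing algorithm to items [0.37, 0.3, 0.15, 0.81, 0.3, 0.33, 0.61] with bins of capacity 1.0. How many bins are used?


Place items sequentially using First-Fit:
  Item 0.37 -> new Bin 1
  Item 0.3 -> Bin 1 (now 0.67)
  Item 0.15 -> Bin 1 (now 0.82)
  Item 0.81 -> new Bin 2
  Item 0.3 -> new Bin 3
  Item 0.33 -> Bin 3 (now 0.63)
  Item 0.61 -> new Bin 4
Total bins used = 4

4


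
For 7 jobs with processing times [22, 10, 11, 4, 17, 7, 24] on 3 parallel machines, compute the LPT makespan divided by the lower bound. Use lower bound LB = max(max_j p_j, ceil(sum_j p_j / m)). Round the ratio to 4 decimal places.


LPT order: [24, 22, 17, 11, 10, 7, 4]
Machine loads after assignment: [31, 32, 32]
LPT makespan = 32
Lower bound = max(max_job, ceil(total/3)) = max(24, 32) = 32
Ratio = 32 / 32 = 1.0

1.0


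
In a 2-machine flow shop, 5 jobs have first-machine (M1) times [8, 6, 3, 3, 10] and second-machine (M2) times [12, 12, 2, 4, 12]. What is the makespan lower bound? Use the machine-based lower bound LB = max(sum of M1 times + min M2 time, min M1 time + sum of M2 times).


LB1 = sum(M1 times) + min(M2 times) = 30 + 2 = 32
LB2 = min(M1 times) + sum(M2 times) = 3 + 42 = 45
Lower bound = max(LB1, LB2) = max(32, 45) = 45

45


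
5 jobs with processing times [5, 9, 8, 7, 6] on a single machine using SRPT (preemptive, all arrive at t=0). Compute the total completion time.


Since all jobs arrive at t=0, SRPT equals SPT ordering.
SPT order: [5, 6, 7, 8, 9]
Completion times:
  Job 1: p=5, C=5
  Job 2: p=6, C=11
  Job 3: p=7, C=18
  Job 4: p=8, C=26
  Job 5: p=9, C=35
Total completion time = 5 + 11 + 18 + 26 + 35 = 95

95


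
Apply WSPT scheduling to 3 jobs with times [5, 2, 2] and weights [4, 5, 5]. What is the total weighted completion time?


Compute p/w ratios and sort ascending (WSPT): [(2, 5), (2, 5), (5, 4)]
Compute weighted completion times:
  Job (p=2,w=5): C=2, w*C=5*2=10
  Job (p=2,w=5): C=4, w*C=5*4=20
  Job (p=5,w=4): C=9, w*C=4*9=36
Total weighted completion time = 66

66


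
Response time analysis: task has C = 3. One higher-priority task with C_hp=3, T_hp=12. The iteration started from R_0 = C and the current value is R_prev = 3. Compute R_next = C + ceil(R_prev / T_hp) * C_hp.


R_next = C + ceil(R_prev / T_hp) * C_hp
ceil(3 / 12) = ceil(0.25) = 1
Interference = 1 * 3 = 3
R_next = 3 + 3 = 6

6


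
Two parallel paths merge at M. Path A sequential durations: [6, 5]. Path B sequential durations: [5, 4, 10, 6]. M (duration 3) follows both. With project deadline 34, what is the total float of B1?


Forward pass: ES(B1) = sum of predecessors on chain B = 0
EF = ES + duration = 0 + 5 = 5
Backward pass: LF(M) = deadline = 34; LS(M) = 34 - 3 = 31
LF(B1) = LS(M) - sum(successors on chain B) = 31 - 20 = 11
LS = LF - duration = 11 - 5 = 6
Total float = LS - ES = 6 - 0 = 6

6


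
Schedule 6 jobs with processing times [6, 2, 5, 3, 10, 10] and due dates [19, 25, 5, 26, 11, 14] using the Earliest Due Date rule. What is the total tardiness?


Sort by due date (EDD order): [(5, 5), (10, 11), (10, 14), (6, 19), (2, 25), (3, 26)]
Compute completion times and tardiness:
  Job 1: p=5, d=5, C=5, tardiness=max(0,5-5)=0
  Job 2: p=10, d=11, C=15, tardiness=max(0,15-11)=4
  Job 3: p=10, d=14, C=25, tardiness=max(0,25-14)=11
  Job 4: p=6, d=19, C=31, tardiness=max(0,31-19)=12
  Job 5: p=2, d=25, C=33, tardiness=max(0,33-25)=8
  Job 6: p=3, d=26, C=36, tardiness=max(0,36-26)=10
Total tardiness = 45

45


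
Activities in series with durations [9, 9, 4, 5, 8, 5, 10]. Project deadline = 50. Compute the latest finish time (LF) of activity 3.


LF(activity 3) = deadline - sum of successor durations
Successors: activities 4 through 7 with durations [5, 8, 5, 10]
Sum of successor durations = 28
LF = 50 - 28 = 22

22


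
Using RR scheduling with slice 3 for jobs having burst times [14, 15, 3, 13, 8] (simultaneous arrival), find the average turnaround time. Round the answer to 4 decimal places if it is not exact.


Time quantum = 3
Execution trace:
  J1 runs 3 units, time = 3
  J2 runs 3 units, time = 6
  J3 runs 3 units, time = 9
  J4 runs 3 units, time = 12
  J5 runs 3 units, time = 15
  J1 runs 3 units, time = 18
  J2 runs 3 units, time = 21
  J4 runs 3 units, time = 24
  J5 runs 3 units, time = 27
  J1 runs 3 units, time = 30
  J2 runs 3 units, time = 33
  J4 runs 3 units, time = 36
  J5 runs 2 units, time = 38
  J1 runs 3 units, time = 41
  J2 runs 3 units, time = 44
  J4 runs 3 units, time = 47
  J1 runs 2 units, time = 49
  J2 runs 3 units, time = 52
  J4 runs 1 units, time = 53
Finish times: [49, 52, 9, 53, 38]
Average turnaround = 201/5 = 40.2

40.2


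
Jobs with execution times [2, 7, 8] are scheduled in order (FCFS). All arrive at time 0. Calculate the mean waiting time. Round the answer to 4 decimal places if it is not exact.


FCFS order (as given): [2, 7, 8]
Waiting times:
  Job 1: wait = 0
  Job 2: wait = 2
  Job 3: wait = 9
Sum of waiting times = 11
Average waiting time = 11/3 = 3.6667

3.6667


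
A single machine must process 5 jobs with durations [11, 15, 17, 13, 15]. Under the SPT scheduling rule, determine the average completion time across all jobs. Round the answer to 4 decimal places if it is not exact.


Sort jobs by processing time (SPT order): [11, 13, 15, 15, 17]
Compute completion times sequentially:
  Job 1: processing = 11, completes at 11
  Job 2: processing = 13, completes at 24
  Job 3: processing = 15, completes at 39
  Job 4: processing = 15, completes at 54
  Job 5: processing = 17, completes at 71
Sum of completion times = 199
Average completion time = 199/5 = 39.8

39.8


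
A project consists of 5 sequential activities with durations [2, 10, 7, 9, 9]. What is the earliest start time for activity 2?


Activity 2 starts after activities 1 through 1 complete.
Predecessor durations: [2]
ES = 2 = 2

2


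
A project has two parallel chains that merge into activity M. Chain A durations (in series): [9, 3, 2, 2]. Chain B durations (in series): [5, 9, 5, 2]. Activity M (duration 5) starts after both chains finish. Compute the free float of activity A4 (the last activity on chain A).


ES(A4) = sum of predecessors on chain A = 14
EF(A4) = ES + duration = 14 + 2 = 16
Successor of A4 is M. ES(M) = max(sum(A), sum(B)) = max(16, 21) = 21
Free float = ES(successor) - EF(current) = 21 - 16 = 5

5


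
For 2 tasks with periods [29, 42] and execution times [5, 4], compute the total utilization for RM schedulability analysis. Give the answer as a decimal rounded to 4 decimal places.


Compute individual utilizations (exact fractions):
  Task 1: C/T = 5/29 (approx. 0.1724)
  Task 2: C/T = 4/42 = 2/21 (approx. 0.0952)
Total utilization U = 5/29 + 2/21 = 163/609
Rounded to 4 decimal places: U = 0.2677
RM (Liu & Layland) bound for 2 tasks = 0.828427; compare with U = 163/609 (approx. 0.267652)
U <= bound, so schedulable by RM sufficient condition.

0.2677


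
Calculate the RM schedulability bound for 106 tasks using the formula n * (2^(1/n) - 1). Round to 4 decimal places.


Compute 2^(1/106) = 1.0065605511
Subtract 1: 1.0065605511 - 1 = 0.0065605511
Multiply by n: 106 * 0.0065605511 = 0.6954184166
Round to 4 dp: 0.6954

0.6954


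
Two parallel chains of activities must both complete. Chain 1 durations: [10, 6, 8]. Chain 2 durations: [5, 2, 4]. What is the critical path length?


Path A total = 10 + 6 + 8 = 24
Path B total = 5 + 2 + 4 = 11
Critical path = longest path = max(24, 11) = 24

24


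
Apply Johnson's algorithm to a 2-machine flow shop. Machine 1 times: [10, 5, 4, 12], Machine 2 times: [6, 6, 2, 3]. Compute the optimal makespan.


Apply Johnson's rule:
  Group 1 (a <= b): [(2, 5, 6)]
  Group 2 (a > b): [(1, 10, 6), (4, 12, 3), (3, 4, 2)]
Optimal job order: [2, 1, 4, 3]
Schedule:
  Job 2: M1 done at 5, M2 done at 11
  Job 1: M1 done at 15, M2 done at 21
  Job 4: M1 done at 27, M2 done at 30
  Job 3: M1 done at 31, M2 done at 33
Makespan = 33

33


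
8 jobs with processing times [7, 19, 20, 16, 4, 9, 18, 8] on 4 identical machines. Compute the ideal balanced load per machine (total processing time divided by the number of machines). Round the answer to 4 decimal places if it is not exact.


Total processing time = 7 + 19 + 20 + 16 + 4 + 9 + 18 + 8 = 101
Number of machines = 4
Ideal balanced load = 101 / 4 = 25.25

25.25


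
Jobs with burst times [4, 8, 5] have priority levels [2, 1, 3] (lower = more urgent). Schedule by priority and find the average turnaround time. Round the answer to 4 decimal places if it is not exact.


Sort by priority (ascending = highest first):
Order: [(1, 8), (2, 4), (3, 5)]
Completion times:
  Priority 1, burst=8, C=8
  Priority 2, burst=4, C=12
  Priority 3, burst=5, C=17
Average turnaround = 37/3 = 12.3333

12.3333


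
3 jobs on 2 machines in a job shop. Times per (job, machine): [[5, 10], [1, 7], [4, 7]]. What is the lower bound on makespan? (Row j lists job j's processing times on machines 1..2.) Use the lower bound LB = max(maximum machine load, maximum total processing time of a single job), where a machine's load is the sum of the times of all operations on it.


Machine loads:
  Machine 1: 5 + 1 + 4 = 10
  Machine 2: 10 + 7 + 7 = 24
Max machine load = 24
Job totals:
  Job 1: 15
  Job 2: 8
  Job 3: 11
Max job total = 15
Lower bound = max(24, 15) = 24

24


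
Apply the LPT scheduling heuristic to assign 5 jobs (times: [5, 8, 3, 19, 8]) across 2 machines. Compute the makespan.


Sort jobs in decreasing order (LPT): [19, 8, 8, 5, 3]
Assign each job to the least loaded machine:
  Machine 1: jobs [19, 3], load = 22
  Machine 2: jobs [8, 8, 5], load = 21
Makespan = max load = 22

22


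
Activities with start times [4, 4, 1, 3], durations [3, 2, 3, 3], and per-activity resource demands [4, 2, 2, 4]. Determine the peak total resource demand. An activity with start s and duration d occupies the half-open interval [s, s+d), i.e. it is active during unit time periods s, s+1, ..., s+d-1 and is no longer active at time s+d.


Each activity i is active on [start_i, start_i + duration_i).
Compute total resource usage per time slot:
  t=0: active resources = [], total = 0
  t=1: active resources = [2], total = 2
  t=2: active resources = [2], total = 2
  t=3: active resources = [2, 4], total = 6
  t=4: active resources = [4, 2, 4], total = 10
  t=5: active resources = [4, 2, 4], total = 10
  t=6: active resources = [4], total = 4
Peak resource demand = 10

10


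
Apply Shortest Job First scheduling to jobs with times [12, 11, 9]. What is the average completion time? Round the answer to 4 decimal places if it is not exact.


SJF order (ascending): [9, 11, 12]
Completion times:
  Job 1: burst=9, C=9
  Job 2: burst=11, C=20
  Job 3: burst=12, C=32
Average completion = 61/3 = 20.3333

20.3333


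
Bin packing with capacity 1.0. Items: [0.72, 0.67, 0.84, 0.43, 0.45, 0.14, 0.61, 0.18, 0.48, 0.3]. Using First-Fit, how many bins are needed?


Place items sequentially using First-Fit:
  Item 0.72 -> new Bin 1
  Item 0.67 -> new Bin 2
  Item 0.84 -> new Bin 3
  Item 0.43 -> new Bin 4
  Item 0.45 -> Bin 4 (now 0.88)
  Item 0.14 -> Bin 1 (now 0.86)
  Item 0.61 -> new Bin 5
  Item 0.18 -> Bin 2 (now 0.85)
  Item 0.48 -> new Bin 6
  Item 0.3 -> Bin 5 (now 0.91)
Total bins used = 6

6
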